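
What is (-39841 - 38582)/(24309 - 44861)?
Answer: 78423/20552 ≈ 3.8158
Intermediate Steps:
(-39841 - 38582)/(24309 - 44861) = -78423/(-20552) = -78423*(-1/20552) = 78423/20552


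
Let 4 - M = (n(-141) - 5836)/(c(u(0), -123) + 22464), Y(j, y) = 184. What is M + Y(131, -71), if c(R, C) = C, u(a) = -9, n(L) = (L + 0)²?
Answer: 4186063/22341 ≈ 187.37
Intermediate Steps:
n(L) = L²
M = 75319/22341 (M = 4 - ((-141)² - 5836)/(-123 + 22464) = 4 - (19881 - 5836)/22341 = 4 - 14045/22341 = 75319/22341 ≈ 3.3713)
M + Y(131, -71) = 75319/22341 + 184 = 4186063/22341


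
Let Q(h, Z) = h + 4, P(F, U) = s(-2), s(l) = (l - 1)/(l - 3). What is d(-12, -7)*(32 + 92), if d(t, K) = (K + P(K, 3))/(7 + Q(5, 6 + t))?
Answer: -248/5 ≈ -49.600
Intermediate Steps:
s(l) = (-1 + l)/(-3 + l)
P(F, U) = ⅗ (P(F, U) = (-1 - 2)/(-3 - 2) = -3/(-5) = -⅕*(-3) = ⅗)
Q(h, Z) = 4 + h
d(t, K) = 3/80 + K/16 (d(t, K) = (K + ⅗)/(7 + (4 + 5)) = (⅗ + K)/(7 + 9) = (⅗ + K)/16 = (⅗ + K)*(1/16) = 3/80 + K/16)
d(-12, -7)*(32 + 92) = (3/80 + (1/16)*(-7))*(32 + 92) = (3/80 - 7/16)*124 = -⅖*124 = -248/5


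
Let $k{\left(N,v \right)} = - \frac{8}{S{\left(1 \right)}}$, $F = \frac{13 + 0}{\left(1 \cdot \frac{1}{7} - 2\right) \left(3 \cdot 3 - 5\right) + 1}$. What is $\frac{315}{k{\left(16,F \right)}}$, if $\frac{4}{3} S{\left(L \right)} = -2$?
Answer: $\frac{945}{16} \approx 59.063$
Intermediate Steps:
$S{\left(L \right)} = - \frac{3}{2}$ ($S{\left(L \right)} = \frac{3}{4} \left(-2\right) = - \frac{3}{2}$)
$F = - \frac{91}{45}$ ($F = \frac{13}{\left(1 \cdot \frac{1}{7} - 2\right) \left(9 - 5\right) + 1} = \frac{13}{\left(\frac{1}{7} - 2\right) 4 + 1} = \frac{13}{\left(- \frac{13}{7}\right) 4 + 1} = \frac{13}{- \frac{52}{7} + 1} = \frac{13}{- \frac{45}{7}} = 13 \left(- \frac{7}{45}\right) = - \frac{91}{45} \approx -2.0222$)
$k{\left(N,v \right)} = \frac{16}{3}$ ($k{\left(N,v \right)} = - \frac{8}{- \frac{3}{2}} = \left(-8\right) \left(- \frac{2}{3}\right) = \frac{16}{3}$)
$\frac{315}{k{\left(16,F \right)}} = \frac{315}{\frac{16}{3}} = 315 \cdot \frac{3}{16} = \frac{945}{16}$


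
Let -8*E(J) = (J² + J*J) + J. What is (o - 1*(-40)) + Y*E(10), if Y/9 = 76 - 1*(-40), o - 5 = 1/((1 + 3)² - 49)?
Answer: -902881/33 ≈ -27360.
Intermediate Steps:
E(J) = -J²/4 - J/8 (E(J) = -((J² + J*J) + J)/8 = -((J² + J²) + J)/8 = -(2*J² + J)/8 = -(J + 2*J²)/8 = -J²/4 - J/8)
o = 164/33 (o = 5 + 1/((1 + 3)² - 49) = 5 + 1/(4² - 49) = 5 + 1/(16 - 49) = 5 + 1/(-33) = 5 - 1/33 = 164/33 ≈ 4.9697)
Y = 1044 (Y = 9*(76 - 1*(-40)) = 9*(76 + 40) = 9*116 = 1044)
(o - 1*(-40)) + Y*E(10) = (164/33 - 1*(-40)) + 1044*(-⅛*10*(1 + 2*10)) = (164/33 + 40) + 1044*(-⅛*10*(1 + 20)) = 1484/33 + 1044*(-⅛*10*21) = 1484/33 + 1044*(-105/4) = 1484/33 - 27405 = -902881/33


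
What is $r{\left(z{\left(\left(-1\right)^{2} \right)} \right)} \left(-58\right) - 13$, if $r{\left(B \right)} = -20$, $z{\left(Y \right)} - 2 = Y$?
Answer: $1147$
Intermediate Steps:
$z{\left(Y \right)} = 2 + Y$
$r{\left(z{\left(\left(-1\right)^{2} \right)} \right)} \left(-58\right) - 13 = \left(-20\right) \left(-58\right) - 13 = 1160 - 13 = 1147$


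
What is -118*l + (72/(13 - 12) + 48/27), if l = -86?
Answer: 91996/9 ≈ 10222.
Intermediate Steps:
-118*l + (72/(13 - 12) + 48/27) = -118*(-86) + (72/(13 - 12) + 48/27) = 10148 + (72/1 + 48*(1/27)) = 10148 + (72*1 + 16/9) = 10148 + (72 + 16/9) = 10148 + 664/9 = 91996/9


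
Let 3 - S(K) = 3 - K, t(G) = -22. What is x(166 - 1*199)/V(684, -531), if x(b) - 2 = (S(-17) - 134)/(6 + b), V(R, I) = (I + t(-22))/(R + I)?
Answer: -3485/1659 ≈ -2.1007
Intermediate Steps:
S(K) = K (S(K) = 3 - (3 - K) = 3 + (-3 + K) = K)
V(R, I) = (-22 + I)/(I + R) (V(R, I) = (I - 22)/(R + I) = (-22 + I)/(I + R))
x(b) = 2 - 151/(6 + b) (x(b) = 2 + (-17 - 134)/(6 + b) = 2 - 151/(6 + b))
x(166 - 1*199)/V(684, -531) = ((-139 + 2*(166 - 1*199))/(6 + (166 - 1*199)))/(((-22 - 531)/(-531 + 684))) = ((-139 + 2*(166 - 199))/(6 + (166 - 199)))/((-553/153)) = ((-139 + 2*(-33))/(6 - 33))/(((1/153)*(-553))) = ((-139 - 66)/(-27))/(-553/153) = -1/27*(-205)*(-153/553) = (205/27)*(-153/553) = -3485/1659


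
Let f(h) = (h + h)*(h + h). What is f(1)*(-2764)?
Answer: -11056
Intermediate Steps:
f(h) = 4*h² (f(h) = (2*h)*(2*h) = 4*h²)
f(1)*(-2764) = (4*1²)*(-2764) = (4*1)*(-2764) = 4*(-2764) = -11056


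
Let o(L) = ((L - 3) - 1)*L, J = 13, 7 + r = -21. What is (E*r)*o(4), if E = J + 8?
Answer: 0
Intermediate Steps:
r = -28 (r = -7 - 21 = -28)
o(L) = L*(-4 + L) (o(L) = ((-3 + L) - 1)*L = (-4 + L)*L = L*(-4 + L))
E = 21 (E = 13 + 8 = 21)
(E*r)*o(4) = (21*(-28))*(4*(-4 + 4)) = -2352*0 = -588*0 = 0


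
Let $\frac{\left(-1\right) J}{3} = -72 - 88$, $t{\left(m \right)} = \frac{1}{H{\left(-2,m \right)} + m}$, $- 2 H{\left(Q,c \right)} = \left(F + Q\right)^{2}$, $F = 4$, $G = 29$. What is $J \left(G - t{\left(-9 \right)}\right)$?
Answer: $\frac{153600}{11} \approx 13964.0$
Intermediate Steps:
$H{\left(Q,c \right)} = - \frac{\left(4 + Q\right)^{2}}{2}$
$t{\left(m \right)} = \frac{1}{-2 + m}$ ($t{\left(m \right)} = \frac{1}{- \frac{\left(4 - 2\right)^{2}}{2} + m} = \frac{1}{- \frac{2^{2}}{2} + m} = \frac{1}{\left(- \frac{1}{2}\right) 4 + m} = \frac{1}{-2 + m}$)
$J = 480$ ($J = - 3 \left(-72 - 88\right) = \left(-3\right) \left(-160\right) = 480$)
$J \left(G - t{\left(-9 \right)}\right) = 480 \left(29 - \frac{1}{-2 - 9}\right) = 480 \left(29 - \frac{1}{-11}\right) = 480 \left(29 - - \frac{1}{11}\right) = 480 \left(29 + \frac{1}{11}\right) = 480 \cdot \frac{320}{11} = \frac{153600}{11}$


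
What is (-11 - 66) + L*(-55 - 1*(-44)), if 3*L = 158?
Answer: -1969/3 ≈ -656.33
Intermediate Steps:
L = 158/3 (L = (⅓)*158 = 158/3 ≈ 52.667)
(-11 - 66) + L*(-55 - 1*(-44)) = (-11 - 66) + 158*(-55 - 1*(-44))/3 = -77 + 158*(-55 + 44)/3 = -77 + (158/3)*(-11) = -77 - 1738/3 = -1969/3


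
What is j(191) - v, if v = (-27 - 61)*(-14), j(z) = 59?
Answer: -1173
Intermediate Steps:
v = 1232 (v = -88*(-14) = 1232)
j(191) - v = 59 - 1*1232 = 59 - 1232 = -1173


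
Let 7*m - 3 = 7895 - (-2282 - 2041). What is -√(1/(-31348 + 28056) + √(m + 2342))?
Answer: -√(-40327 + 18965212*√200305)/11522 ≈ -7.9960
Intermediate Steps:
m = 12221/7 (m = 3/7 + (7895 - (-2282 - 2041))/7 = 3/7 + (7895 - 1*(-4323))/7 = 3/7 + (7895 + 4323)/7 = 3/7 + (⅐)*12218 = 3/7 + 12218/7 = 12221/7 ≈ 1745.9)
-√(1/(-31348 + 28056) + √(m + 2342)) = -√(1/(-31348 + 28056) + √(12221/7 + 2342)) = -√(1/(-3292) + √(28615/7)) = -√(-1/3292 + √200305/7)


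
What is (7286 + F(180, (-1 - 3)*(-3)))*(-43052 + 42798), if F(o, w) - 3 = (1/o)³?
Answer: -5398699896127/2916000 ≈ -1.8514e+6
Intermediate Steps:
F(o, w) = 3 + o⁻³ (F(o, w) = 3 + (1/o)³ = 3 + o⁻³)
(7286 + F(180, (-1 - 3)*(-3)))*(-43052 + 42798) = (7286 + (3 + 180⁻³))*(-43052 + 42798) = (7286 + (3 + 1/5832000))*(-254) = (7286 + 17496001/5832000)*(-254) = (42509448001/5832000)*(-254) = -5398699896127/2916000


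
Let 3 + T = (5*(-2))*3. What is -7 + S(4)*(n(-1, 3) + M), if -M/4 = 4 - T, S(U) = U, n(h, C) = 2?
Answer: -591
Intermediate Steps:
T = -33 (T = -3 + (5*(-2))*3 = -3 - 10*3 = -3 - 30 = -33)
M = -148 (M = -4*(4 - 1*(-33)) = -4*(4 + 33) = -4*37 = -148)
-7 + S(4)*(n(-1, 3) + M) = -7 + 4*(2 - 148) = -7 + 4*(-146) = -7 - 584 = -591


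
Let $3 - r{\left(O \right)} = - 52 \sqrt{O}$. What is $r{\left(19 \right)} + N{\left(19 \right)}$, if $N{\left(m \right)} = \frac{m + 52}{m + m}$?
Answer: $\frac{185}{38} + 52 \sqrt{19} \approx 231.53$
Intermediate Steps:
$N{\left(m \right)} = \frac{52 + m}{2 m}$
$r{\left(O \right)} = 3 + 52 \sqrt{O}$ ($r{\left(O \right)} = 3 - - 52 \sqrt{O} = 3 + 52 \sqrt{O}$)
$r{\left(19 \right)} + N{\left(19 \right)} = \left(3 + 52 \sqrt{19}\right) + \frac{52 + 19}{2 \cdot 19} = \left(3 + 52 \sqrt{19}\right) + \frac{1}{2} \cdot \frac{1}{19} \cdot 71 = \left(3 + 52 \sqrt{19}\right) + \frac{71}{38} = \frac{185}{38} + 52 \sqrt{19}$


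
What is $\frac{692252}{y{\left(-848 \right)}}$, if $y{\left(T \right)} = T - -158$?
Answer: $- \frac{346126}{345} \approx -1003.3$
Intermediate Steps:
$y{\left(T \right)} = 158 + T$ ($y{\left(T \right)} = T + 158 = 158 + T$)
$\frac{692252}{y{\left(-848 \right)}} = \frac{692252}{158 - 848} = \frac{692252}{-690} = 692252 \left(- \frac{1}{690}\right) = - \frac{346126}{345}$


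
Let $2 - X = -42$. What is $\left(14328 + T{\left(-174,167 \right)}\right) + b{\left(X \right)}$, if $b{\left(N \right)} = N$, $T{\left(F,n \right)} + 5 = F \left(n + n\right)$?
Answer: $-43749$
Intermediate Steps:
$T{\left(F,n \right)} = -5 + 2 F n$ ($T{\left(F,n \right)} = -5 + F \left(n + n\right) = -5 + F 2 n = -5 + 2 F n$)
$X = 44$ ($X = 2 - -42 = 2 + 42 = 44$)
$\left(14328 + T{\left(-174,167 \right)}\right) + b{\left(X \right)} = \left(14328 + \left(-5 + 2 \left(-174\right) 167\right)\right) + 44 = \left(14328 - 58121\right) + 44 = -43793 + 44 = -43749$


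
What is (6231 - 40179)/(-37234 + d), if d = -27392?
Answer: 5658/10771 ≈ 0.52530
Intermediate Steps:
(6231 - 40179)/(-37234 + d) = (6231 - 40179)/(-37234 - 27392) = -33948/(-64626) = -33948*(-1/64626) = 5658/10771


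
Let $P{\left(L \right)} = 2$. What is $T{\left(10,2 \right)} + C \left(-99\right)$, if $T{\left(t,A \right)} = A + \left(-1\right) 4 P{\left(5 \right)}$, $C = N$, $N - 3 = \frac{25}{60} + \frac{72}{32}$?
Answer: $-567$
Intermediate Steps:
$N = \frac{17}{3}$ ($N = 3 + \left(\frac{25}{60} + \frac{72}{32}\right) = 3 + \left(25 \cdot \frac{1}{60} + 72 \cdot \frac{1}{32}\right) = 3 + \left(\frac{5}{12} + \frac{9}{4}\right) = 3 + \frac{8}{3} = \frac{17}{3} \approx 5.6667$)
$C = \frac{17}{3} \approx 5.6667$
$T{\left(t,A \right)} = -8 + A$ ($T{\left(t,A \right)} = A + \left(-1\right) 4 \cdot 2 = A - 8 = -8 + A$)
$T{\left(10,2 \right)} + C \left(-99\right) = \left(-8 + 2\right) + \frac{17}{3} \left(-99\right) = -6 - 561 = -567$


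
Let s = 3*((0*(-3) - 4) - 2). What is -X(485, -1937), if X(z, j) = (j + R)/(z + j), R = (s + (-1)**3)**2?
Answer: -394/363 ≈ -1.0854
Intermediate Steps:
s = -18 (s = 3*((0 - 4) - 2) = 3*(-4 - 2) = 3*(-6) = -18)
R = 361 (R = (-18 + (-1)**3)**2 = (-18 - 1)**2 = (-19)**2 = 361)
X(z, j) = (361 + j)/(j + z) (X(z, j) = (j + 361)/(z + j) = (361 + j)/(j + z))
-X(485, -1937) = -(361 - 1937)/(-1937 + 485) = -(-1576)/(-1452) = -(-1)*(-1576)/1452 = -1*394/363 = -394/363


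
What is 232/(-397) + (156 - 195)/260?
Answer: -5831/7940 ≈ -0.73438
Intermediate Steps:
232/(-397) + (156 - 195)/260 = 232*(-1/397) - 39*1/260 = -232/397 - 3/20 = -5831/7940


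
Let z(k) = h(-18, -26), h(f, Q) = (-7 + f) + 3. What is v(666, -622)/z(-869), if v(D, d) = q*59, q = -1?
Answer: 59/22 ≈ 2.6818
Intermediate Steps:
h(f, Q) = -4 + f
z(k) = -22 (z(k) = -4 - 18 = -22)
v(D, d) = -59 (v(D, d) = -1*59 = -59)
v(666, -622)/z(-869) = -59/(-22) = -59*(-1/22) = 59/22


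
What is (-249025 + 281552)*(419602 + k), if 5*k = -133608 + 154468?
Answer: 13784096898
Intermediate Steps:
k = 4172 (k = (-133608 + 154468)/5 = (⅕)*20860 = 4172)
(-249025 + 281552)*(419602 + k) = (-249025 + 281552)*(419602 + 4172) = 32527*423774 = 13784096898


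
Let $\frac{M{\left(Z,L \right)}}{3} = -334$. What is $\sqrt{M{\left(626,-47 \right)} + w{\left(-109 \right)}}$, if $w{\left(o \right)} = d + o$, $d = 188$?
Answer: $i \sqrt{923} \approx 30.381 i$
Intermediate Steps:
$M{\left(Z,L \right)} = -1002$ ($M{\left(Z,L \right)} = 3 \left(-334\right) = -1002$)
$w{\left(o \right)} = 188 + o$
$\sqrt{M{\left(626,-47 \right)} + w{\left(-109 \right)}} = \sqrt{-1002 + \left(188 - 109\right)} = \sqrt{-1002 + 79} = \sqrt{-923} = i \sqrt{923}$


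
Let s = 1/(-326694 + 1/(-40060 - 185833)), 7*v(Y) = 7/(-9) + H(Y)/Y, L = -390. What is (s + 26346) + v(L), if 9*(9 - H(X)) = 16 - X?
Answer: 734934788273101439/27895601566854 ≈ 26346.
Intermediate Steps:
H(X) = 65/9 + X/9 (H(X) = 9 - (16 - X)/9 = 9 + (-16/9 + X/9) = 65/9 + X/9)
v(Y) = -⅑ + (65/9 + Y/9)/(7*Y) (v(Y) = (7/(-9) + (65/9 + Y/9)/Y)/7 = (7*(-⅑) + (65/9 + Y/9)/Y)/7 = (-7/9 + (65/9 + Y/9)/Y)/7 = -⅑ + (65/9 + Y/9)/(7*Y))
s = -225893/73797887743 (s = 1/(-326694 + 1/(-225893)) = 1/(-326694 - 1/225893) = 1/(-73797887743/225893) = -225893/73797887743 ≈ -3.0610e-6)
(s + 26346) + v(L) = (-225893/73797887743 + 26346) + (1/63)*(65 - 6*(-390))/(-390) = 1944279150251185/73797887743 + (1/63)*(-1/390)*(65 + 2340) = 1944279150251185/73797887743 + (1/63)*(-1/390)*2405 = 1944279150251185/73797887743 - 37/378 = 734934788273101439/27895601566854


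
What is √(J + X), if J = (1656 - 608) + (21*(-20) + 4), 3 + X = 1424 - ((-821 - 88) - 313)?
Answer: 5*√131 ≈ 57.228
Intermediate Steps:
X = 2643 (X = -3 + (1424 - ((-821 - 88) - 313)) = -3 + (1424 - (-909 - 313)) = -3 + (1424 - 1*(-1222)) = -3 + (1424 + 1222) = -3 + 2646 = 2643)
J = 632 (J = 1048 + (-420 + 4) = 1048 - 416 = 632)
√(J + X) = √(632 + 2643) = √3275 = 5*√131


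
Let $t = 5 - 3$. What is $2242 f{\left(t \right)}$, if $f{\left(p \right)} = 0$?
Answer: $0$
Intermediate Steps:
$t = 2$
$2242 f{\left(t \right)} = 2242 \cdot 0 = 0$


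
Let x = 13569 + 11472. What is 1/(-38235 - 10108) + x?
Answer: 1210557062/48343 ≈ 25041.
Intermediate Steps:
x = 25041
1/(-38235 - 10108) + x = 1/(-38235 - 10108) + 25041 = 1/(-48343) + 25041 = -1/48343 + 25041 = 1210557062/48343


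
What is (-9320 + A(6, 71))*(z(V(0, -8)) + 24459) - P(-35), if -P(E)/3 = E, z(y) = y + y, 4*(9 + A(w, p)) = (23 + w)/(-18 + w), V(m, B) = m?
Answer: -3651086293/16 ≈ -2.2819e+8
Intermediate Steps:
A(w, p) = -9 + (23 + w)/(4*(-18 + w)) (A(w, p) = -9 + ((23 + w)/(-18 + w))/4 = -9 + (23 + w)/(4*(-18 + w)))
z(y) = 2*y
P(E) = -3*E
(-9320 + A(6, 71))*(z(V(0, -8)) + 24459) - P(-35) = (-9320 + (671 - 35*6)/(4*(-18 + 6)))*(2*0 + 24459) - (-3)*(-35) = (-9320 + (¼)*(671 - 210)/(-12))*(0 + 24459) - 1*105 = (-9320 + (¼)*(-1/12)*461)*24459 - 105 = (-9320 - 461/48)*24459 - 105 = -447821/48*24459 - 105 = -3651084613/16 - 105 = -3651086293/16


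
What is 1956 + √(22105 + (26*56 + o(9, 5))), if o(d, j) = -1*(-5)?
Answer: 1956 + √23566 ≈ 2109.5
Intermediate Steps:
o(d, j) = 5
1956 + √(22105 + (26*56 + o(9, 5))) = 1956 + √(22105 + (26*56 + 5)) = 1956 + √(22105 + (1456 + 5)) = 1956 + √(22105 + 1461) = 1956 + √23566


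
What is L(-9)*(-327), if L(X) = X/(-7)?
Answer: -2943/7 ≈ -420.43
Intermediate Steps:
L(X) = -X/7 (L(X) = X*(-⅐) = -X/7)
L(-9)*(-327) = -⅐*(-9)*(-327) = (9/7)*(-327) = -2943/7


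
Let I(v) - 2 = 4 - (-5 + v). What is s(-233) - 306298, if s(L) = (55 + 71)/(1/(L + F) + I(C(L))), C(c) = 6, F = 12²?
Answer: -22664183/74 ≈ -3.0627e+5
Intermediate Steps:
F = 144
I(v) = 11 - v (I(v) = 2 + (4 - (-5 + v)) = 2 + (4 + (5 - v)) = 2 + (9 - v) = 11 - v)
s(L) = 126/(5 + 1/(144 + L)) (s(L) = (55 + 71)/(1/(L + 144) + (11 - 1*6)) = 126/(1/(144 + L) + (11 - 6)) = 126/(1/(144 + L) + 5) = 126/(5 + 1/(144 + L)))
s(-233) - 306298 = 126*(144 - 233)/(721 + 5*(-233)) - 306298 = 126*(-89)/(721 - 1165) - 306298 = 126*(-89)/(-444) - 306298 = 126*(-1/444)*(-89) - 306298 = 1869/74 - 306298 = -22664183/74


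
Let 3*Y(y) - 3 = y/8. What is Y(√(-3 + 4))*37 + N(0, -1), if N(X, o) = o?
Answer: 901/24 ≈ 37.542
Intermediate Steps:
Y(y) = 1 + y/24 (Y(y) = 1 + (y/8)/3 = 1 + y/24)
Y(√(-3 + 4))*37 + N(0, -1) = (1 + √(-3 + 4)/24)*37 - 1 = (1 + √1/24)*37 - 1 = (1 + (1/24)*1)*37 - 1 = (1 + 1/24)*37 - 1 = (25/24)*37 - 1 = 925/24 - 1 = 901/24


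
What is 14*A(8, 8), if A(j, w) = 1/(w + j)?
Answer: 7/8 ≈ 0.87500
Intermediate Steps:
A(j, w) = 1/(j + w)
14*A(8, 8) = 14/(8 + 8) = 14/16 = 14*(1/16) = 7/8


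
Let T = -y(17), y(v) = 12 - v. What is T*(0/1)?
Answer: 0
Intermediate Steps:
T = 5 (T = -(12 - 1*17) = -(12 - 17) = -1*(-5) = 5)
T*(0/1) = 5*(0/1) = 5*(0*1) = 5*0 = 0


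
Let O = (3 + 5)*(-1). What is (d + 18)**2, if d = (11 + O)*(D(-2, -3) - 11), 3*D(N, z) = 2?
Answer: 169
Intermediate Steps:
O = -8 (O = 8*(-1) = -8)
D(N, z) = 2/3 (D(N, z) = (1/3)*2 = 2/3)
d = -31 (d = (11 - 8)*(2/3 - 11) = 3*(-31/3) = -31)
(d + 18)**2 = (-31 + 18)**2 = (-13)**2 = 169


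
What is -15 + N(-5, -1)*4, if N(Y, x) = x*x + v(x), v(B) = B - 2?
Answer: -23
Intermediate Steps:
v(B) = -2 + B
N(Y, x) = -2 + x + x² (N(Y, x) = x*x + (-2 + x) = x² + (-2 + x) = -2 + x + x²)
-15 + N(-5, -1)*4 = -15 + (-2 - 1 + (-1)²)*4 = -15 + (-2 - 1 + 1)*4 = -15 - 2*4 = -15 - 8 = -23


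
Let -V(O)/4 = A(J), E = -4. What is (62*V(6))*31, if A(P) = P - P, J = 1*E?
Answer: 0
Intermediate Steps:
J = -4 (J = 1*(-4) = -4)
A(P) = 0
V(O) = 0 (V(O) = -4*0 = 0)
(62*V(6))*31 = (62*0)*31 = 0*31 = 0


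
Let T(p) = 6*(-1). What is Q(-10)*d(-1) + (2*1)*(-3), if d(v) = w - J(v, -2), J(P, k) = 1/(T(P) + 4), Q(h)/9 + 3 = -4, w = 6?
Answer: -831/2 ≈ -415.50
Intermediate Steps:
Q(h) = -63 (Q(h) = -27 + 9*(-4) = -27 - 36 = -63)
T(p) = -6
J(P, k) = -½ (J(P, k) = 1/(-6 + 4) = 1/(-2) = -½)
d(v) = 13/2 (d(v) = 6 - 1*(-½) = 6 + ½ = 13/2)
Q(-10)*d(-1) + (2*1)*(-3) = -63*13/2 + (2*1)*(-3) = -819/2 + 2*(-3) = -819/2 - 6 = -831/2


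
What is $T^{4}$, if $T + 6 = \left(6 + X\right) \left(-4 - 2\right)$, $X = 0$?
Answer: $3111696$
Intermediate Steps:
$T = -42$ ($T = -6 + \left(6 + 0\right) \left(-4 - 2\right) = -6 + 6 \left(-6\right) = -6 - 36 = -42$)
$T^{4} = \left(-42\right)^{4} = 3111696$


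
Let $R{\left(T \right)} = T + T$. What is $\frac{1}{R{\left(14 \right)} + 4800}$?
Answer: $\frac{1}{4828} \approx 0.00020713$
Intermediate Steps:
$R{\left(T \right)} = 2 T$
$\frac{1}{R{\left(14 \right)} + 4800} = \frac{1}{2 \cdot 14 + 4800} = \frac{1}{28 + 4800} = \frac{1}{4828}$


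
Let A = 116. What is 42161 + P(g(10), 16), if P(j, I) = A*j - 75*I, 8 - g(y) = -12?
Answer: 43281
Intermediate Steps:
g(y) = 20 (g(y) = 8 - 1*(-12) = 8 + 12 = 20)
P(j, I) = -75*I + 116*j (P(j, I) = 116*j - 75*I = -75*I + 116*j)
42161 + P(g(10), 16) = 42161 + (-75*16 + 116*20) = 42161 + (-1200 + 2320) = 42161 + 1120 = 43281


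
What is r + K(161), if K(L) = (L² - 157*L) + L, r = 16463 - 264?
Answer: 17004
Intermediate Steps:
r = 16199
K(L) = L² - 156*L
r + K(161) = 16199 + 161*(-156 + 161) = 16199 + 161*5 = 16199 + 805 = 17004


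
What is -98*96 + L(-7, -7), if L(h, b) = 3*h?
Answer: -9429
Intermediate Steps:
-98*96 + L(-7, -7) = -98*96 + 3*(-7) = -9408 - 21 = -9429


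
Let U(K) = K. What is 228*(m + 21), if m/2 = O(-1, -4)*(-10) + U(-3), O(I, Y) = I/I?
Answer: -1140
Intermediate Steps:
O(I, Y) = 1
m = -26 (m = 2*(1*(-10) - 3) = 2*(-10 - 3) = 2*(-13) = -26)
228*(m + 21) = 228*(-26 + 21) = 228*(-5) = -1140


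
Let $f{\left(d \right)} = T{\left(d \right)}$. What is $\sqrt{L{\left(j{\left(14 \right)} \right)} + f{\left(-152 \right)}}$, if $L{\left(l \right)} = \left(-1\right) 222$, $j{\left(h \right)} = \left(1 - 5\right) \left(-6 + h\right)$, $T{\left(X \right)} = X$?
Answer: $i \sqrt{374} \approx 19.339 i$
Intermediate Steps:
$f{\left(d \right)} = d$
$j{\left(h \right)} = 24 - 4 h$ ($j{\left(h \right)} = - 4 \left(-6 + h\right) = 24 - 4 h$)
$L{\left(l \right)} = -222$
$\sqrt{L{\left(j{\left(14 \right)} \right)} + f{\left(-152 \right)}} = \sqrt{-222 - 152} = \sqrt{-374} = i \sqrt{374}$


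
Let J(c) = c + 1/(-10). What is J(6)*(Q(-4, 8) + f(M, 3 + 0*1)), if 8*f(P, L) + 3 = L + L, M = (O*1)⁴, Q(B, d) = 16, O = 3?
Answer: 7729/80 ≈ 96.613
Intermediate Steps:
M = 81 (M = (3*1)⁴ = 3⁴ = 81)
f(P, L) = -3/8 + L/4 (f(P, L) = -3/8 + (L + L)/8 = -3/8 + (2*L)/8 = -3/8 + L/4)
J(c) = -⅒ + c (J(c) = c - ⅒ = -⅒ + c)
J(6)*(Q(-4, 8) + f(M, 3 + 0*1)) = (-⅒ + 6)*(16 + (-3/8 + (3 + 0*1)/4)) = 59*(16 + (-3/8 + (3 + 0)/4))/10 = 59*(16 + (-3/8 + (¼)*3))/10 = 59*(16 + (-3/8 + ¾))/10 = 59*(16 + 3/8)/10 = (59/10)*(131/8) = 7729/80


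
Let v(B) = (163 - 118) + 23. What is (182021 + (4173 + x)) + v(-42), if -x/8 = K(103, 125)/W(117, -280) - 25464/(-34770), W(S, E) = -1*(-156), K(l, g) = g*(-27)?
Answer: 14044645144/75335 ≈ 1.8643e+5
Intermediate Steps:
K(l, g) = -27*g
W(S, E) = 156
v(B) = 68 (v(B) = 45 + 23 = 68)
x = 12597374/75335 (x = -8*(-27*125/156 - 25464/(-34770)) = -8*(-3375*1/156 - 25464*(-1/34770)) = -8*(-1125/52 + 4244/5795) = -8*(-6298687/301340) = 12597374/75335 ≈ 167.22)
(182021 + (4173 + x)) + v(-42) = (182021 + (4173 + 12597374/75335)) + 68 = (182021 + 326970329/75335) + 68 = 14039522364/75335 + 68 = 14044645144/75335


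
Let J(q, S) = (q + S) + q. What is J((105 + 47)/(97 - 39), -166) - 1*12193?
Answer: -358259/29 ≈ -12354.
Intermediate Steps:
J(q, S) = S + 2*q (J(q, S) = (S + q) + q = S + 2*q)
J((105 + 47)/(97 - 39), -166) - 1*12193 = (-166 + 2*((105 + 47)/(97 - 39))) - 1*12193 = (-166 + 2*(152/58)) - 12193 = (-166 + 2*(152*(1/58))) - 12193 = (-166 + 2*(76/29)) - 12193 = (-166 + 152/29) - 12193 = -4662/29 - 12193 = -358259/29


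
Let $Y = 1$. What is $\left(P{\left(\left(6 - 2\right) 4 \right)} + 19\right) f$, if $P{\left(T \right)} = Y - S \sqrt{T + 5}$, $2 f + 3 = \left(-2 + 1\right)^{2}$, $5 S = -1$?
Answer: $-20 - \frac{\sqrt{21}}{5} \approx -20.917$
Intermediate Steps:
$S = - \frac{1}{5}$ ($S = \frac{1}{5} \left(-1\right) = - \frac{1}{5} \approx -0.2$)
$f = -1$ ($f = - \frac{3}{2} + \frac{\left(-2 + 1\right)^{2}}{2} = - \frac{3}{2} + \frac{\left(-1\right)^{2}}{2} = - \frac{3}{2} + \frac{1}{2} \cdot 1 = - \frac{3}{2} + \frac{1}{2} = -1$)
$P{\left(T \right)} = 1 + \frac{\sqrt{5 + T}}{5}$ ($P{\left(T \right)} = 1 - - \frac{\sqrt{T + 5}}{5} = 1 - - \frac{\sqrt{5 + T}}{5} = 1 + \frac{\sqrt{5 + T}}{5}$)
$\left(P{\left(\left(6 - 2\right) 4 \right)} + 19\right) f = \left(\left(1 + \frac{\sqrt{5 + \left(6 - 2\right) 4}}{5}\right) + 19\right) \left(-1\right) = \left(\left(1 + \frac{\sqrt{5 + 4 \cdot 4}}{5}\right) + 19\right) \left(-1\right) = \left(\left(1 + \frac{\sqrt{5 + 16}}{5}\right) + 19\right) \left(-1\right) = \left(\left(1 + \frac{\sqrt{21}}{5}\right) + 19\right) \left(-1\right) = \left(20 + \frac{\sqrt{21}}{5}\right) \left(-1\right) = -20 - \frac{\sqrt{21}}{5}$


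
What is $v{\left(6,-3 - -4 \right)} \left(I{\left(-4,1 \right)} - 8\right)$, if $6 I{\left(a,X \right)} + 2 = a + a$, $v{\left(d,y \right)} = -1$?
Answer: $\frac{29}{3} \approx 9.6667$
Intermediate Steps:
$I{\left(a,X \right)} = - \frac{1}{3} + \frac{a}{3}$ ($I{\left(a,X \right)} = - \frac{1}{3} + \frac{a + a}{6} = - \frac{1}{3} + \frac{2 a}{6} = - \frac{1}{3} + \frac{a}{3}$)
$v{\left(6,-3 - -4 \right)} \left(I{\left(-4,1 \right)} - 8\right) = - (\left(- \frac{1}{3} + \frac{1}{3} \left(-4\right)\right) - 8) = - (\left(- \frac{1}{3} - \frac{4}{3}\right) - 8) = - (- \frac{5}{3} - 8) = \left(-1\right) \left(- \frac{29}{3}\right) = \frac{29}{3}$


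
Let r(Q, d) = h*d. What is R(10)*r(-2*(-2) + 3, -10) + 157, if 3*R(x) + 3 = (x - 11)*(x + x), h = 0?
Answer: 157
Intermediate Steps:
r(Q, d) = 0 (r(Q, d) = 0*d = 0)
R(x) = -1 + 2*x*(-11 + x)/3 (R(x) = -1 + ((x - 11)*(x + x))/3 = -1 + ((-11 + x)*(2*x))/3 = -1 + (2*x*(-11 + x))/3 = -1 + 2*x*(-11 + x)/3)
R(10)*r(-2*(-2) + 3, -10) + 157 = (-1 - 22/3*10 + (2/3)*10**2)*0 + 157 = (-1 - 220/3 + (2/3)*100)*0 + 157 = (-1 - 220/3 + 200/3)*0 + 157 = -23/3*0 + 157 = 0 + 157 = 157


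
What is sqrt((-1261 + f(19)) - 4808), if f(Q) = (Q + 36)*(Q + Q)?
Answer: I*sqrt(3979) ≈ 63.079*I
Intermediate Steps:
f(Q) = 2*Q*(36 + Q) (f(Q) = (36 + Q)*(2*Q) = 2*Q*(36 + Q))
sqrt((-1261 + f(19)) - 4808) = sqrt((-1261 + 2*19*(36 + 19)) - 4808) = sqrt((-1261 + 2*19*55) - 4808) = sqrt((-1261 + 2090) - 4808) = sqrt(829 - 4808) = sqrt(-3979) = I*sqrt(3979)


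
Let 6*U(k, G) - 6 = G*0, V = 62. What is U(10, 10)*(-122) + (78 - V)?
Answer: -106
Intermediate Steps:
U(k, G) = 1 (U(k, G) = 1 + (G*0)/6 = 1 + (⅙)*0 = 1 + 0 = 1)
U(10, 10)*(-122) + (78 - V) = 1*(-122) + (78 - 1*62) = -122 + (78 - 62) = -122 + 16 = -106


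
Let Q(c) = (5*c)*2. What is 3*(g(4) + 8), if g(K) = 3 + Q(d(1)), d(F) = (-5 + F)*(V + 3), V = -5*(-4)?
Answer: -2727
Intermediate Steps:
V = 20
d(F) = -115 + 23*F (d(F) = (-5 + F)*(20 + 3) = (-5 + F)*23 = -115 + 23*F)
Q(c) = 10*c
g(K) = -917 (g(K) = 3 + 10*(-115 + 23*1) = 3 + 10*(-115 + 23) = 3 + 10*(-92) = 3 - 920 = -917)
3*(g(4) + 8) = 3*(-917 + 8) = 3*(-909) = -2727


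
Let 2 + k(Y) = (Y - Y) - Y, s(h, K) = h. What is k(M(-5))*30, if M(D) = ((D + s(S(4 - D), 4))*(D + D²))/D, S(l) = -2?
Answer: -900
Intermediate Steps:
M(D) = (-2 + D)*(D + D²)/D (M(D) = ((D - 2)*(D + D²))/D = ((-2 + D)*(D + D²))/D = (-2 + D)*(D + D²)/D)
k(Y) = -2 - Y (k(Y) = -2 + ((Y - Y) - Y) = -2 + (0 - Y) = -2 - Y)
k(M(-5))*30 = (-2 - (-2 + (-5)² - 1*(-5)))*30 = (-2 - (-2 + 25 + 5))*30 = (-2 - 1*28)*30 = (-2 - 28)*30 = -30*30 = -900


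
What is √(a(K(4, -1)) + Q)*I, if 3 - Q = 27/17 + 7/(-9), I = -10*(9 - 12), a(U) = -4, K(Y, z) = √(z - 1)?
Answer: 10*I*√4709/17 ≈ 40.366*I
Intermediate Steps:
K(Y, z) = √(-1 + z)
I = 30 (I = -10*(-3) = 30)
Q = 335/153 (Q = 3 - (27/17 + 7/(-9)) = 3 - (27*(1/17) + 7*(-⅑)) = 3 - (27/17 - 7/9) = 3 - 1*124/153 = 3 - 124/153 = 335/153 ≈ 2.1895)
√(a(K(4, -1)) + Q)*I = √(-4 + 335/153)*30 = √(-277/153)*30 = (I*√4709/51)*30 = 10*I*√4709/17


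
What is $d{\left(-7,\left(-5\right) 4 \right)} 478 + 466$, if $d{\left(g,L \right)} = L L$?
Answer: $191666$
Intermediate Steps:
$d{\left(g,L \right)} = L^{2}$
$d{\left(-7,\left(-5\right) 4 \right)} 478 + 466 = \left(\left(-5\right) 4\right)^{2} \cdot 478 + 466 = \left(-20\right)^{2} \cdot 478 + 466 = 400 \cdot 478 + 466 = 191200 + 466 = 191666$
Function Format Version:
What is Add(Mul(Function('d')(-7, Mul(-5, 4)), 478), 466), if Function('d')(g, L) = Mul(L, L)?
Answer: 191666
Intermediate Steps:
Function('d')(g, L) = Pow(L, 2)
Add(Mul(Function('d')(-7, Mul(-5, 4)), 478), 466) = Add(Mul(Pow(Mul(-5, 4), 2), 478), 466) = Add(Mul(Pow(-20, 2), 478), 466) = Add(Mul(400, 478), 466) = Add(191200, 466) = 191666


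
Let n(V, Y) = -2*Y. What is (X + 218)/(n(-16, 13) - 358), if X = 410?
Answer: -157/96 ≈ -1.6354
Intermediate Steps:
(X + 218)/(n(-16, 13) - 358) = (410 + 218)/(-2*13 - 358) = 628/(-26 - 358) = 628/(-384) = 628*(-1/384) = -157/96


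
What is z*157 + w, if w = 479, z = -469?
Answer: -73154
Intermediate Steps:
z*157 + w = -469*157 + 479 = -73633 + 479 = -73154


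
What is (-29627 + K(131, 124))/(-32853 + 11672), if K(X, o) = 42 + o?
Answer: 29461/21181 ≈ 1.3909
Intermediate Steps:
(-29627 + K(131, 124))/(-32853 + 11672) = (-29627 + (42 + 124))/(-32853 + 11672) = (-29627 + 166)/(-21181) = -29461*(-1/21181) = 29461/21181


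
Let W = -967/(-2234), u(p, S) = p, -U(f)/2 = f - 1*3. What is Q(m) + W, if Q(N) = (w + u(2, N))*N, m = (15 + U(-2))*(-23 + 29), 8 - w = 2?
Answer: 2681767/2234 ≈ 1200.4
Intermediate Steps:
U(f) = 6 - 2*f (U(f) = -2*(f - 1*3) = -2*(f - 3) = -2*(-3 + f) = 6 - 2*f)
w = 6 (w = 8 - 1*2 = 8 - 2 = 6)
m = 150 (m = (15 + (6 - 2*(-2)))*(-23 + 29) = (15 + (6 + 4))*6 = (15 + 10)*6 = 25*6 = 150)
Q(N) = 8*N (Q(N) = (6 + 2)*N = 8*N)
W = 967/2234 (W = -967*(-1/2234) = 967/2234 ≈ 0.43286)
Q(m) + W = 8*150 + 967/2234 = 1200 + 967/2234 = 2681767/2234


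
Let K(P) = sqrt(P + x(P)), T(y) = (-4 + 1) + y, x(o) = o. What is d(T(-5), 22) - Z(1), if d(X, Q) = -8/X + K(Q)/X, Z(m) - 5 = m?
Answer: -5 - sqrt(11)/4 ≈ -5.8292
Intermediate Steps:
T(y) = -3 + y
Z(m) = 5 + m
K(P) = sqrt(2)*sqrt(P) (K(P) = sqrt(P + P) = sqrt(2*P) = sqrt(2)*sqrt(P))
d(X, Q) = -8/X + sqrt(2)*sqrt(Q)/X (d(X, Q) = -8/X + (sqrt(2)*sqrt(Q))/X = -8/X + sqrt(2)*sqrt(Q)/X)
d(T(-5), 22) - Z(1) = (-8 + sqrt(2)*sqrt(22))/(-3 - 5) - (5 + 1) = (-8 + 2*sqrt(11))/(-8) - 1*6 = -(-8 + 2*sqrt(11))/8 - 6 = (1 - sqrt(11)/4) - 6 = -5 - sqrt(11)/4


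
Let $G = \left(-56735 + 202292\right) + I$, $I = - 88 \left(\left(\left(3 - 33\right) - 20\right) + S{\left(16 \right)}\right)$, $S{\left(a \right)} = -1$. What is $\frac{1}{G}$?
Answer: $\frac{1}{150045} \approx 6.6647 \cdot 10^{-6}$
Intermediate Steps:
$I = 4488$ ($I = - 88 \left(\left(\left(3 - 33\right) - 20\right) - 1\right) = - 88 \left(\left(-30 - 20\right) - 1\right) = - 88 \left(-50 - 1\right) = \left(-88\right) \left(-51\right) = 4488$)
$G = 150045$ ($G = \left(-56735 + 202292\right) + 4488 = 145557 + 4488 = 150045$)
$\frac{1}{G} = \frac{1}{150045}$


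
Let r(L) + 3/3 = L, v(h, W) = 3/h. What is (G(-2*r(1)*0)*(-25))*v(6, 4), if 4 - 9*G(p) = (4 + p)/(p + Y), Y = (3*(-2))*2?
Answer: -325/54 ≈ -6.0185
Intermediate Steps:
Y = -12 (Y = -6*2 = -12)
r(L) = -1 + L
G(p) = 4/9 - (4 + p)/(9*(-12 + p)) (G(p) = 4/9 - (4 + p)/(9*(p - 12)) = 4/9 - (4 + p)/(9*(-12 + p)))
(G(-2*r(1)*0)*(-25))*v(6, 4) = (((-52 + 3*(-2*(-1 + 1)*0))/(9*(-12 - 2*(-1 + 1)*0)))*(-25))*(3/6) = (((-52 + 3*(-2*0*0))/(9*(-12 - 2*0*0)))*(-25))*(3*(⅙)) = (((-52 + 3*(0*0))/(9*(-12 + 0*0)))*(-25))*(½) = (((-52 + 3*0)/(9*(-12 + 0)))*(-25))*(½) = (((⅑)*(-52 + 0)/(-12))*(-25))*(½) = (((⅑)*(-1/12)*(-52))*(-25))*(½) = ((13/27)*(-25))*(½) = -325/27*½ = -325/54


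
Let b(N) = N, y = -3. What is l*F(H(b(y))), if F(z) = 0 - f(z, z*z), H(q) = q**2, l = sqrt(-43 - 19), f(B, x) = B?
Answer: -9*I*sqrt(62) ≈ -70.866*I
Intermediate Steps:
l = I*sqrt(62) (l = sqrt(-62) = I*sqrt(62) ≈ 7.874*I)
F(z) = -z (F(z) = 0 - z = -z)
l*F(H(b(y))) = (I*sqrt(62))*(-1*(-3)**2) = (I*sqrt(62))*(-1*9) = (I*sqrt(62))*(-9) = -9*I*sqrt(62)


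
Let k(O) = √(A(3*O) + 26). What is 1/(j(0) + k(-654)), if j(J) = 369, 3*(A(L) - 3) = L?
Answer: 369/136786 - 25*I/136786 ≈ 0.0026976 - 0.00018277*I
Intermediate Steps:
A(L) = 3 + L/3
k(O) = √(29 + O) (k(O) = √((3 + (3*O)/3) + 26) = √((3 + O) + 26) = √(29 + O))
1/(j(0) + k(-654)) = 1/(369 + √(29 - 654)) = 1/(369 + √(-625)) = 1/(369 + 25*I) = (369 - 25*I)/136786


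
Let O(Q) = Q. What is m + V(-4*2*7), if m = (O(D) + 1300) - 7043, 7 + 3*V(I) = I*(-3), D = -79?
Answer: -17305/3 ≈ -5768.3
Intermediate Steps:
V(I) = -7/3 - I (V(I) = -7/3 + (I*(-3))/3 = -7/3 + (-3*I)/3 = -7/3 - I)
m = -5822 (m = (-79 + 1300) - 7043 = 1221 - 7043 = -5822)
m + V(-4*2*7) = -5822 + (-7/3 - (-4*2)*7) = -5822 + (-7/3 - (-8)*7) = -5822 + (-7/3 - 1*(-56)) = -5822 + (-7/3 + 56) = -5822 + 161/3 = -17305/3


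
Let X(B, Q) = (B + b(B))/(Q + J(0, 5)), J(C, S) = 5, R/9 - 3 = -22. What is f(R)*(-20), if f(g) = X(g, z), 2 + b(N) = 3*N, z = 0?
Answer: 2744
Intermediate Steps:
R = -171 (R = 27 + 9*(-22) = 27 - 198 = -171)
b(N) = -2 + 3*N
X(B, Q) = (-2 + 4*B)/(5 + Q) (X(B, Q) = (B + (-2 + 3*B))/(Q + 5) = (-2 + 4*B)/(5 + Q))
f(g) = -2/5 + 4*g/5 (f(g) = 2*(-1 + 2*g)/(5 + 0) = 2*(-1 + 2*g)/5 = 2*(1/5)*(-1 + 2*g) = -2/5 + 4*g/5)
f(R)*(-20) = (-2/5 + (4/5)*(-171))*(-20) = (-2/5 - 684/5)*(-20) = -686/5*(-20) = 2744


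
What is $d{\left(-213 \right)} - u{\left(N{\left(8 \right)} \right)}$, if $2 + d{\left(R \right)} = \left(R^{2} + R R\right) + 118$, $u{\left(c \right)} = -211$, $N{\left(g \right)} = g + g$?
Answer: $91065$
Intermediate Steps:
$N{\left(g \right)} = 2 g$
$d{\left(R \right)} = 116 + 2 R^{2}$ ($d{\left(R \right)} = -2 + \left(\left(R^{2} + R R\right) + 118\right) = -2 + \left(\left(R^{2} + R^{2}\right) + 118\right) = -2 + \left(2 R^{2} + 118\right) = -2 + \left(118 + 2 R^{2}\right) = 116 + 2 R^{2}$)
$d{\left(-213 \right)} - u{\left(N{\left(8 \right)} \right)} = \left(116 + 2 \left(-213\right)^{2}\right) - -211 = \left(116 + 2 \cdot 45369\right) + 211 = \left(116 + 90738\right) + 211 = 90854 + 211 = 91065$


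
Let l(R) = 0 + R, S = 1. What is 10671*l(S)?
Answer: 10671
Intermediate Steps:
l(R) = R
10671*l(S) = 10671*1 = 10671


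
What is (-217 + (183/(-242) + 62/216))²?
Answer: 8076321720769/170772624 ≈ 47293.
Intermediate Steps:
(-217 + (183/(-242) + 62/216))² = (-217 + (183*(-1/242) + 62*(1/216)))² = (-217 + (-183/242 + 31/108))² = (-217 - 6131/13068)² = (-2841887/13068)² = 8076321720769/170772624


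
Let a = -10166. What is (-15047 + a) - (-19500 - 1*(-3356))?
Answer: -9069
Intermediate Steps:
(-15047 + a) - (-19500 - 1*(-3356)) = (-15047 - 10166) - (-19500 - 1*(-3356)) = -25213 - (-19500 + 3356) = -25213 - 1*(-16144) = -25213 + 16144 = -9069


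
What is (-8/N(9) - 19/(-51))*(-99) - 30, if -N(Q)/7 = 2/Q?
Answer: -68547/119 ≈ -576.03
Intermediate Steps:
N(Q) = -14/Q
(-8/N(9) - 19/(-51))*(-99) - 30 = (-8/((-14/9)) - 19/(-51))*(-99) - 30 = (-8/((-14*⅑)) - 19*(-1/51))*(-99) - 30 = (-8/(-14/9) + 19/51)*(-99) - 30 = (-8*(-9/14) + 19/51)*(-99) - 30 = (36/7 + 19/51)*(-99) - 30 = (1969/357)*(-99) - 30 = -64977/119 - 30 = -68547/119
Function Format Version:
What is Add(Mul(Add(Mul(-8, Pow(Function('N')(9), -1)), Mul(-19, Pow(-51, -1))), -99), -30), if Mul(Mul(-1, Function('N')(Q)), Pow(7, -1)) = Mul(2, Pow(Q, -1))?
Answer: Rational(-68547, 119) ≈ -576.03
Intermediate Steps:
Function('N')(Q) = Mul(-14, Pow(Q, -1)) (Function('N')(Q) = Mul(-7, Mul(2, Pow(Q, -1))) = Mul(-14, Pow(Q, -1)))
Add(Mul(Add(Mul(-8, Pow(Function('N')(9), -1)), Mul(-19, Pow(-51, -1))), -99), -30) = Add(Mul(Add(Mul(-8, Pow(Mul(-14, Pow(9, -1)), -1)), Mul(-19, Pow(-51, -1))), -99), -30) = Add(Mul(Add(Mul(-8, Pow(Mul(-14, Rational(1, 9)), -1)), Mul(-19, Rational(-1, 51))), -99), -30) = Add(Mul(Add(Mul(-8, Pow(Rational(-14, 9), -1)), Rational(19, 51)), -99), -30) = Add(Mul(Add(Mul(-8, Rational(-9, 14)), Rational(19, 51)), -99), -30) = Add(Mul(Add(Rational(36, 7), Rational(19, 51)), -99), -30) = Add(Mul(Rational(1969, 357), -99), -30) = Add(Rational(-64977, 119), -30) = Rational(-68547, 119)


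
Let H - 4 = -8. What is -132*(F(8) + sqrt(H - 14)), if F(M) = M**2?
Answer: -8448 - 396*I*sqrt(2) ≈ -8448.0 - 560.03*I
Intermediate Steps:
H = -4 (H = 4 - 8 = -4)
-132*(F(8) + sqrt(H - 14)) = -132*(8**2 + sqrt(-4 - 14)) = -132*(64 + sqrt(-18)) = -132*(64 + 3*I*sqrt(2)) = -8448 - 396*I*sqrt(2)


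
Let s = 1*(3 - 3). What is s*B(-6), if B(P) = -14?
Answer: 0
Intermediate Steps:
s = 0 (s = 1*0 = 0)
s*B(-6) = 0*(-14) = 0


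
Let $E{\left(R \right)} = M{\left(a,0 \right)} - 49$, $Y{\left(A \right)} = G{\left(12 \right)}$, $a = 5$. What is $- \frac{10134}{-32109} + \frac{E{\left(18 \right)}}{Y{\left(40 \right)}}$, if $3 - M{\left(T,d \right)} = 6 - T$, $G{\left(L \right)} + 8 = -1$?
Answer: $\frac{533443}{96327} \approx 5.5378$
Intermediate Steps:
$G{\left(L \right)} = -9$ ($G{\left(L \right)} = -8 - 1 = -9$)
$Y{\left(A \right)} = -9$
$M{\left(T,d \right)} = -3 + T$ ($M{\left(T,d \right)} = 3 - \left(6 - T\right) = 3 + \left(-6 + T\right) = -3 + T$)
$E{\left(R \right)} = -47$ ($E{\left(R \right)} = \left(-3 + 5\right) - 49 = 2 - 49 = -47$)
$- \frac{10134}{-32109} + \frac{E{\left(18 \right)}}{Y{\left(40 \right)}} = - \frac{10134}{-32109} - \frac{47}{-9} = \left(-10134\right) \left(- \frac{1}{32109}\right) - - \frac{47}{9} = \frac{3378}{10703} + \frac{47}{9} = \frac{533443}{96327}$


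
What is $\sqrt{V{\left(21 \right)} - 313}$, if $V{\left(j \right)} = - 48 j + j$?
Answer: $10 i \sqrt{13} \approx 36.056 i$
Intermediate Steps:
$V{\left(j \right)} = - 47 j$
$\sqrt{V{\left(21 \right)} - 313} = \sqrt{\left(-47\right) 21 - 313} = \sqrt{-987 - 313} = \sqrt{-1300} = 10 i \sqrt{13}$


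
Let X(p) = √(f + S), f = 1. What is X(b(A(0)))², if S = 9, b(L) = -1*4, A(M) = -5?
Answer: 10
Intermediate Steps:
b(L) = -4
X(p) = √10 (X(p) = √(1 + 9) = √10)
X(b(A(0)))² = (√10)² = 10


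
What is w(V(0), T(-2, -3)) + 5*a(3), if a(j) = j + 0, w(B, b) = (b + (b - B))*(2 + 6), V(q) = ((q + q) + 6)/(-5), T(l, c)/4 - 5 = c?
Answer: 763/5 ≈ 152.60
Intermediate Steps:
T(l, c) = 20 + 4*c
V(q) = -6/5 - 2*q/5 (V(q) = (2*q + 6)*(-⅕) = (6 + 2*q)*(-⅕) = -6/5 - 2*q/5)
w(B, b) = -8*B + 16*b (w(B, b) = (-B + 2*b)*8 = -8*B + 16*b)
a(j) = j
w(V(0), T(-2, -3)) + 5*a(3) = (-8*(-6/5 - ⅖*0) + 16*(20 + 4*(-3))) + 5*3 = (-8*(-6/5 + 0) + 16*(20 - 12)) + 15 = (-8*(-6/5) + 16*8) + 15 = (48/5 + 128) + 15 = 688/5 + 15 = 763/5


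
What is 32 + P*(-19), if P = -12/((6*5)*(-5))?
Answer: 762/25 ≈ 30.480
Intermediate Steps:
P = 2/25 (P = -12/(30*(-5)) = -12/(-150) = -12*(-1/150) = 2/25 ≈ 0.080000)
32 + P*(-19) = 32 + (2/25)*(-19) = 32 - 38/25 = 762/25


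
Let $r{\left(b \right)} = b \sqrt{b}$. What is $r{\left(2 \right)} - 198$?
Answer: $-198 + 2 \sqrt{2} \approx -195.17$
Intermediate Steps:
$r{\left(b \right)} = b^{\frac{3}{2}}$
$r{\left(2 \right)} - 198 = 2^{\frac{3}{2}} - 198 = 2 \sqrt{2} - 198 = -198 + 2 \sqrt{2}$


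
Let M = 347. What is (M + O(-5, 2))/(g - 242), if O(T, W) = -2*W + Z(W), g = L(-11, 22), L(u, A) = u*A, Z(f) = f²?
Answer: -347/484 ≈ -0.71694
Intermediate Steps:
L(u, A) = A*u
g = -242 (g = 22*(-11) = -242)
O(T, W) = W² - 2*W (O(T, W) = -2*W + W² = W² - 2*W)
(M + O(-5, 2))/(g - 242) = (347 + 2*(-2 + 2))/(-242 - 242) = (347 + 2*0)/(-484) = (347 + 0)*(-1/484) = 347*(-1/484) = -347/484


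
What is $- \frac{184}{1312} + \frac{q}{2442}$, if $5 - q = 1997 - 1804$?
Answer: $- \frac{43499}{200244} \approx -0.21723$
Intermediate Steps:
$q = -188$ ($q = 5 - \left(1997 - 1804\right) = 5 - 193 = -188$)
$- \frac{184}{1312} + \frac{q}{2442} = - \frac{184}{1312} - \frac{188}{2442} = \left(-184\right) \frac{1}{1312} - \frac{94}{1221} = - \frac{23}{164} - \frac{94}{1221} = - \frac{43499}{200244}$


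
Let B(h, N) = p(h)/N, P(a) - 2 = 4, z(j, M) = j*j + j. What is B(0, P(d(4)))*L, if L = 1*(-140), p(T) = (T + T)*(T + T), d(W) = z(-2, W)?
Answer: 0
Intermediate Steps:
z(j, M) = j + j² (z(j, M) = j² + j = j + j²)
d(W) = 2 (d(W) = -2*(1 - 2) = -2*(-1) = 2)
P(a) = 6 (P(a) = 2 + 4 = 6)
p(T) = 4*T² (p(T) = (2*T)*(2*T) = 4*T²)
B(h, N) = 4*h²/N (B(h, N) = (4*h²)/N = 4*h²/N)
L = -140
B(0, P(d(4)))*L = (4*0²/6)*(-140) = (4*(⅙)*0)*(-140) = 0*(-140) = 0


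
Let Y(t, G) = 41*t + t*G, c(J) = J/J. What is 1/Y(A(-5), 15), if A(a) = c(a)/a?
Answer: -5/56 ≈ -0.089286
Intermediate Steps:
c(J) = 1
A(a) = 1/a
Y(t, G) = 41*t + G*t
1/Y(A(-5), 15) = 1/((41 + 15)/(-5)) = 1/(-⅕*56) = 1/(-56/5) = -5/56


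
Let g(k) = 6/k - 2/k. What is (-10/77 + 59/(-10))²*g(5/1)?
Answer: 21557449/741125 ≈ 29.087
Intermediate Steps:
g(k) = 4/k
(-10/77 + 59/(-10))²*g(5/1) = (-10/77 + 59/(-10))²*(4/((5/1))) = (-10*1/77 + 59*(-⅒))²*(4/((5*1))) = (-10/77 - 59/10)²*(4/5) = (-4643/770)²*(4*(⅕)) = (21557449/592900)*(⅘) = 21557449/741125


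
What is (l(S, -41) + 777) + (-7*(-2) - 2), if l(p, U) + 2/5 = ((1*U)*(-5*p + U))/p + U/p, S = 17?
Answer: 92656/85 ≈ 1090.1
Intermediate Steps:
l(p, U) = -⅖ + U/p + U*(U - 5*p)/p (l(p, U) = -⅖ + (((1*U)*(-5*p + U))/p + U/p) = -⅖ + ((U*(U - 5*p))/p + U/p) = -⅖ + (U*(U - 5*p)/p + U/p) = -⅖ + (U/p + U*(U - 5*p)/p) = -⅖ + U/p + U*(U - 5*p)/p)
(l(S, -41) + 777) + (-7*(-2) - 2) = ((-41 + (-41)² - ⅕*17*(2 + 25*(-41)))/17 + 777) + (-7*(-2) - 2) = ((-41 + 1681 - ⅕*17*(2 - 1025))/17 + 777) + (14 - 2) = ((-41 + 1681 - ⅕*17*(-1023))/17 + 777) + 12 = ((-41 + 1681 + 17391/5)/17 + 777) + 12 = ((1/17)*(25591/5) + 777) + 12 = (25591/85 + 777) + 12 = 91636/85 + 12 = 92656/85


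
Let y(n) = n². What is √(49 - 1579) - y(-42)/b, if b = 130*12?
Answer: -147/130 + 3*I*√170 ≈ -1.1308 + 39.115*I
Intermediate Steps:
b = 1560
√(49 - 1579) - y(-42)/b = √(49 - 1579) - (-42)²/1560 = √(-1530) - 1764/1560 = 3*I*√170 - 1*147/130 = 3*I*√170 - 147/130 = -147/130 + 3*I*√170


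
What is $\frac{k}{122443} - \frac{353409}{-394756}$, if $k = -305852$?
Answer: $- \frac{77464453925}{48335108908} \approx -1.6027$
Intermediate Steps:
$\frac{k}{122443} - \frac{353409}{-394756} = - \frac{305852}{122443} - \frac{353409}{-394756} = \left(-305852\right) \frac{1}{122443} - - \frac{353409}{394756} = - \frac{305852}{122443} + \frac{353409}{394756} = - \frac{77464453925}{48335108908}$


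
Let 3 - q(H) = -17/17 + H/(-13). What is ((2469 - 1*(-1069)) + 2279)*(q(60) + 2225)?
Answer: 168908229/13 ≈ 1.2993e+7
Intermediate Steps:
q(H) = 4 + H/13 (q(H) = 3 - (-17/17 + H/(-13)) = 3 - (-17*1/17 + H*(-1/13)) = 3 - (-1 - H/13) = 3 + (1 + H/13) = 4 + H/13)
((2469 - 1*(-1069)) + 2279)*(q(60) + 2225) = ((2469 - 1*(-1069)) + 2279)*((4 + (1/13)*60) + 2225) = ((2469 + 1069) + 2279)*((4 + 60/13) + 2225) = (3538 + 2279)*(112/13 + 2225) = 5817*(29037/13) = 168908229/13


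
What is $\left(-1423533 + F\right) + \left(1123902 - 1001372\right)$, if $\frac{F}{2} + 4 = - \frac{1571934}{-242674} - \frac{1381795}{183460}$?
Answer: $- \frac{2896118411607441}{2226048602} \approx -1.301 \cdot 10^{6}$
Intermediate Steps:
$F = - \frac{22502259635}{2226048602}$ ($F = -8 + 2 \left(- \frac{1571934}{-242674} - \frac{1381795}{183460}\right) = -8 + 2 \left(\left(-1571934\right) \left(- \frac{1}{242674}\right) - \frac{276359}{36692}\right) = -8 + 2 \left(\frac{785967}{121337} - \frac{276359}{36692}\right) = -8 + 2 \left(- \frac{4693870819}{4452097204}\right) = -8 - \frac{4693870819}{2226048602} = - \frac{22502259635}{2226048602} \approx -10.109$)
$\left(-1423533 + F\right) + \left(1123902 - 1001372\right) = \left(-1423533 - \frac{22502259635}{2226048602}\right) + \left(1123902 - 1001372\right) = - \frac{3168876146810501}{2226048602} + 122530 = - \frac{2896118411607441}{2226048602}$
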